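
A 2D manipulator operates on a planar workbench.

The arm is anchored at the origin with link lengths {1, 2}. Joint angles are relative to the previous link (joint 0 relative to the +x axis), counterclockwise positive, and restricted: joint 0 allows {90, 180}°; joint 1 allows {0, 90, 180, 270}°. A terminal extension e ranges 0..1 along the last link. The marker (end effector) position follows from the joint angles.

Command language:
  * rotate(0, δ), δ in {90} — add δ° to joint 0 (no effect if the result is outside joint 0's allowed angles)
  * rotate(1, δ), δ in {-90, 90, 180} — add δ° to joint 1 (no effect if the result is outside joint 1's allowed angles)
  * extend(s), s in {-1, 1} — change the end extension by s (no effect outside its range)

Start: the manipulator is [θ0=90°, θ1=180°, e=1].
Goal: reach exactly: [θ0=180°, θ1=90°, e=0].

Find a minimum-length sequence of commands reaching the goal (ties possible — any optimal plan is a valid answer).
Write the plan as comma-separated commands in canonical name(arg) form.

begin: [θ0=90°, θ1=180°, e=1]
1. extend(-1) → [θ0=90°, θ1=180°, e=0]
2. rotate(0, 90) → [θ0=180°, θ1=180°, e=0]
3. rotate(1, -90) → [θ0=180°, θ1=90°, e=0]
shorter routes all fall short; 3 is best.

extend(-1), rotate(0, 90), rotate(1, -90)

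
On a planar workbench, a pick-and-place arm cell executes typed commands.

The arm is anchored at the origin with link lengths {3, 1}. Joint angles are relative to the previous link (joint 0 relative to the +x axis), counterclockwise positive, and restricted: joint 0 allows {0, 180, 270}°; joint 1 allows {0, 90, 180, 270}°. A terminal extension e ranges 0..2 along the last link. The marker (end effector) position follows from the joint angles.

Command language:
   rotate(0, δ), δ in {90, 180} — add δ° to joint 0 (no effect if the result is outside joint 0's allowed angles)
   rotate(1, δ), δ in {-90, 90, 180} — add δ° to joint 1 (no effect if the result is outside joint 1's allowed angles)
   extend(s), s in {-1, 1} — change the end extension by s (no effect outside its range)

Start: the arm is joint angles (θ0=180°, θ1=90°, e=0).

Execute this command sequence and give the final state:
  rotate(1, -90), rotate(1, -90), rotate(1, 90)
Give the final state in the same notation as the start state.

joint angles (θ0=180°, θ1=0°, e=0)

from: joint angles (θ0=180°, θ1=90°, e=0)
1. rotate(1, -90) → joint angles (θ0=180°, θ1=0°, e=0)
2. rotate(1, -90) → joint angles (θ0=180°, θ1=270°, e=0)
3. rotate(1, 90) → joint angles (θ0=180°, θ1=0°, e=0)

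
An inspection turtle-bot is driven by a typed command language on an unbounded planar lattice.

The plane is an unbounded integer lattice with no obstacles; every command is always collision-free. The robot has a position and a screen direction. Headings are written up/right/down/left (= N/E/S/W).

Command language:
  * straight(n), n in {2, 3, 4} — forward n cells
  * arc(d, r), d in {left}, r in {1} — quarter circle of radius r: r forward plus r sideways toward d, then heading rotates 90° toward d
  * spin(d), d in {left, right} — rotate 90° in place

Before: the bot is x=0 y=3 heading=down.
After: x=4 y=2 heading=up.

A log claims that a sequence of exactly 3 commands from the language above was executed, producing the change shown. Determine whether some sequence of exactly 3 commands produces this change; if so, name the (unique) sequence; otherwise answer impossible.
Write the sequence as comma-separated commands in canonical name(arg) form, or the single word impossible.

key: order matters: swapping arc(left, 1) and spin(left) lands elsewhere
start: x=0 y=3 heading=down
[1] after arc(left, 1): x=1 y=2 heading=right
[2] after straight(3): x=4 y=2 heading=right
[3] after spin(left): x=4 y=2 heading=up
uniquely the one of 216 3-step routes that fits.

arc(left, 1), straight(3), spin(left)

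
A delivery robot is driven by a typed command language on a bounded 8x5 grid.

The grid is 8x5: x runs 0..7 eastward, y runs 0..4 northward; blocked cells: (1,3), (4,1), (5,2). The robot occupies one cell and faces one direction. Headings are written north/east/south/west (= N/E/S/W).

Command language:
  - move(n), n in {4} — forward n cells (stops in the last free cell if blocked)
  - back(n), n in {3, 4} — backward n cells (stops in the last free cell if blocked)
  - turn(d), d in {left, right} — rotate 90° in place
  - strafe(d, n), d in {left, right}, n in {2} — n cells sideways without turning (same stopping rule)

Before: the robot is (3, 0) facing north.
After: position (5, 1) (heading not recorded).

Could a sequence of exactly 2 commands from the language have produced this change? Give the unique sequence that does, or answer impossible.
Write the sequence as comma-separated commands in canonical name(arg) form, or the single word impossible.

strafe(right, 2), move(4)

key: order matters: swapping strafe(right, 2) and move(4) lands elsewhere
t0: (3, 0) facing north
t=1 strafe(right, 2) ⇒ (5, 0) facing north
t=2 move(4) ⇒ (5, 1) facing north
uniquely the one of 49 2-step routes that fits.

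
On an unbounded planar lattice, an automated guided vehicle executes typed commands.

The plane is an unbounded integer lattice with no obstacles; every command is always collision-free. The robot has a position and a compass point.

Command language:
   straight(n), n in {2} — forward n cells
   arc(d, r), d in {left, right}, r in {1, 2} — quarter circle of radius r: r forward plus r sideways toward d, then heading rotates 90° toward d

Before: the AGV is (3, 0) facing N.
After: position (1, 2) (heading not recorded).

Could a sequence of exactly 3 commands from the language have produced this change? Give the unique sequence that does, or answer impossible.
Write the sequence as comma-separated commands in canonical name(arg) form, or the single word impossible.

key: running arc(left, 1) before straight(2) would end elsewhere — order is forced
begin: (3, 0) facing N
1. straight(2) → (3, 2) facing N
2. arc(left, 1) → (2, 3) facing W
3. arc(left, 1) → (1, 2) facing S
no rival 3-sequence matches.

straight(2), arc(left, 1), arc(left, 1)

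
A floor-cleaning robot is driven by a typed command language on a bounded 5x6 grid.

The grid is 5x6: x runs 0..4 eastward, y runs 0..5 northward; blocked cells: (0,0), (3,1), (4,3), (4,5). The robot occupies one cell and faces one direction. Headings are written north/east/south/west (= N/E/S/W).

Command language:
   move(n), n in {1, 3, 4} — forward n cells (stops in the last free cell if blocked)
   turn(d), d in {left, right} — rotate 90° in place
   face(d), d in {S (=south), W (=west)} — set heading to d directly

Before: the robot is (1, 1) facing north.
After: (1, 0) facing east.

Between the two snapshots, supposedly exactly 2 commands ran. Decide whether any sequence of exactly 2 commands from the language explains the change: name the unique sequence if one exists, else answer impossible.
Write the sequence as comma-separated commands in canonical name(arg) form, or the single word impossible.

impossible

no 2-step route produces this change.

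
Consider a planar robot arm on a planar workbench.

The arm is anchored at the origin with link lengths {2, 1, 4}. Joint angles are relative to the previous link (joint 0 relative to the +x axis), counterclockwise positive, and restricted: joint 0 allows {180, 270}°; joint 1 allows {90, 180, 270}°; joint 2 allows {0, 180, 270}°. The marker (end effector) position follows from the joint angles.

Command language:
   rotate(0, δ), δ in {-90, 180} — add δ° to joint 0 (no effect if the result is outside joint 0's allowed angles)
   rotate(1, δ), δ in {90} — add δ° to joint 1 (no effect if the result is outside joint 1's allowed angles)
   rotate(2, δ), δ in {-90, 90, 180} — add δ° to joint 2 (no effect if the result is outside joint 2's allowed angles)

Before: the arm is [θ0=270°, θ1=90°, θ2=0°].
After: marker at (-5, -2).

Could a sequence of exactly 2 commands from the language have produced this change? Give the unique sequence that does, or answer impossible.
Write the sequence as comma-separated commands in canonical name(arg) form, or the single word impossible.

rotate(1, 90), rotate(1, 90)

initial: [θ0=270°, θ1=90°, θ2=0°]
step 1 (rotate(1, 90)): [θ0=270°, θ1=180°, θ2=0°]
step 2 (rotate(1, 90)): [θ0=270°, θ1=270°, θ2=0°]
no other 2-command option fits: unique.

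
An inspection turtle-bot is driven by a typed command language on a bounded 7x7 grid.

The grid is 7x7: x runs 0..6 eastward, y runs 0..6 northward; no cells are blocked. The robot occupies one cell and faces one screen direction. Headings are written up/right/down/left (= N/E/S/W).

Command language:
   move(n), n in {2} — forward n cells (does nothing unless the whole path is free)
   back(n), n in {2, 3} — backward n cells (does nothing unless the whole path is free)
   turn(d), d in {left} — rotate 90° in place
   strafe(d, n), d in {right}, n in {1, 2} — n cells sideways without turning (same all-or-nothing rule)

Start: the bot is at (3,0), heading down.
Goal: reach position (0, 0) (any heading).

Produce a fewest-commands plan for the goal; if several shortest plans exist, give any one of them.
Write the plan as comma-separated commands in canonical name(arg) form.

strafe(right, 2), strafe(right, 1)

begin: at (3,0), heading down
step 1 (strafe(right, 2)): at (1,0), heading down
step 2 (strafe(right, 1)): at (0,0), heading down
no 1-step plan works, so 2 is optimal.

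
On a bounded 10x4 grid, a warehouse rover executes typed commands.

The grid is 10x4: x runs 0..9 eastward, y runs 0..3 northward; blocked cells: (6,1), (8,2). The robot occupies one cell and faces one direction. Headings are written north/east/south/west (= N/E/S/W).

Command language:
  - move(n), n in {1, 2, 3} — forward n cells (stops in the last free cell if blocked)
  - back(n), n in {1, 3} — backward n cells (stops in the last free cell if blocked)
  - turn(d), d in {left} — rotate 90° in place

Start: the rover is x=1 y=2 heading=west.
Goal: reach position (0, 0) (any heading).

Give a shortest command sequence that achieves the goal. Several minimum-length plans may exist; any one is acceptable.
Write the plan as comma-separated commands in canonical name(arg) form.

move(2), turn(left), move(2)

begin: x=1 y=2 heading=west
t=1 move(2) ⇒ x=0 y=2 heading=west
t=2 turn(left) ⇒ x=0 y=2 heading=south
t=3 move(2) ⇒ x=0 y=0 heading=south
nothing shorter than 3 reaches the goal.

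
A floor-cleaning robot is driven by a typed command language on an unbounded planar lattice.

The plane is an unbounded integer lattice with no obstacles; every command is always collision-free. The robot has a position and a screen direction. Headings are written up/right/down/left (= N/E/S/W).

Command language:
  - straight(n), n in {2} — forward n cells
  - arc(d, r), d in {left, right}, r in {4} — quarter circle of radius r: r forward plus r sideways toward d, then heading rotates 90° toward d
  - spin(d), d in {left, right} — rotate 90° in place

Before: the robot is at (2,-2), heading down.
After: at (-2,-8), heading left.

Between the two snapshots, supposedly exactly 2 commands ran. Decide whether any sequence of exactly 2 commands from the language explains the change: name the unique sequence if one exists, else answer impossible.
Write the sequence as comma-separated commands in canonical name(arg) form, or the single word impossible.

key: order matters: swapping straight(2) and arc(right, 4) lands elsewhere
start: at (2,-2), heading down
t=1 straight(2) ⇒ at (2,-4), heading down
t=2 arc(right, 4) ⇒ at (-2,-8), heading left
no rival 2-sequence matches.

straight(2), arc(right, 4)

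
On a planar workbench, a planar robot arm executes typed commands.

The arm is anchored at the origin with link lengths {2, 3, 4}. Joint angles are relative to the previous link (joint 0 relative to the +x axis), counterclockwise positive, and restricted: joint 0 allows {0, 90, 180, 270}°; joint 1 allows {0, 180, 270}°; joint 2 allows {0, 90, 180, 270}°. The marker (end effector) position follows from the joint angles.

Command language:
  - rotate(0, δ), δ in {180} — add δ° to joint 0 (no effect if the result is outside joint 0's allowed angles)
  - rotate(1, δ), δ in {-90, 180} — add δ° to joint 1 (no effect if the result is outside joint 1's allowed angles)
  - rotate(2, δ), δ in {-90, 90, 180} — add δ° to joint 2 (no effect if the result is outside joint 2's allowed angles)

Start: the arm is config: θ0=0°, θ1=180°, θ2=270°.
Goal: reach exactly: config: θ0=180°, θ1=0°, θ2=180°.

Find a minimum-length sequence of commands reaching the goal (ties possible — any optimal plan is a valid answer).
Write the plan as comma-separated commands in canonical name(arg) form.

t0: config: θ0=0°, θ1=180°, θ2=270°
[1] after rotate(2, -90): config: θ0=0°, θ1=180°, θ2=180°
[2] after rotate(1, 180): config: θ0=0°, θ1=0°, θ2=180°
[3] after rotate(0, 180): config: θ0=180°, θ1=0°, θ2=180°
no 2-step plan works, so 3 is optimal.

rotate(2, -90), rotate(1, 180), rotate(0, 180)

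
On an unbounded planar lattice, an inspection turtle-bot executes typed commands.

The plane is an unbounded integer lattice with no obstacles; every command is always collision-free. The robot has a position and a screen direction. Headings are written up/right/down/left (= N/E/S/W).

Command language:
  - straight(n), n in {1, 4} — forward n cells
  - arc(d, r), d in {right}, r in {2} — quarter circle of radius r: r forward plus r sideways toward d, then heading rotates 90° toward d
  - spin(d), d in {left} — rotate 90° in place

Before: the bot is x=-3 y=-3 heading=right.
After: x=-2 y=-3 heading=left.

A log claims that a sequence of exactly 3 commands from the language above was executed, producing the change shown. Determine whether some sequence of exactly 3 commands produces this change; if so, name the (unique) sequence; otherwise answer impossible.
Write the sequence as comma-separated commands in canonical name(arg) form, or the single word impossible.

key: position moved to (-2,-3) AND the heading swung to W — translation plus rotation needed
begin: x=-3 y=-3 heading=right
step 1 (straight(1)): x=-2 y=-3 heading=right
step 2 (spin(left)): x=-2 y=-3 heading=up
step 3 (spin(left)): x=-2 y=-3 heading=left
uniquely the one of 64 3-step routes that fits.

straight(1), spin(left), spin(left)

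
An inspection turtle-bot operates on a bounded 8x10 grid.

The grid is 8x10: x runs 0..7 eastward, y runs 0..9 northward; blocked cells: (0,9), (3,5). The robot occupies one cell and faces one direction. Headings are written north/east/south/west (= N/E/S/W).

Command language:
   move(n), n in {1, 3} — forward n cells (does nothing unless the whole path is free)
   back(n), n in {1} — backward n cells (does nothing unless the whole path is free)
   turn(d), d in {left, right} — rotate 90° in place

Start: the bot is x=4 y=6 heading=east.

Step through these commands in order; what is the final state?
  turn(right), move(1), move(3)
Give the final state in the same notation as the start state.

begin: x=4 y=6 heading=east
step 1 (turn(right)): x=4 y=6 heading=south
step 2 (move(1)): x=4 y=5 heading=south
step 3 (move(3)): x=4 y=2 heading=south

x=4 y=2 heading=south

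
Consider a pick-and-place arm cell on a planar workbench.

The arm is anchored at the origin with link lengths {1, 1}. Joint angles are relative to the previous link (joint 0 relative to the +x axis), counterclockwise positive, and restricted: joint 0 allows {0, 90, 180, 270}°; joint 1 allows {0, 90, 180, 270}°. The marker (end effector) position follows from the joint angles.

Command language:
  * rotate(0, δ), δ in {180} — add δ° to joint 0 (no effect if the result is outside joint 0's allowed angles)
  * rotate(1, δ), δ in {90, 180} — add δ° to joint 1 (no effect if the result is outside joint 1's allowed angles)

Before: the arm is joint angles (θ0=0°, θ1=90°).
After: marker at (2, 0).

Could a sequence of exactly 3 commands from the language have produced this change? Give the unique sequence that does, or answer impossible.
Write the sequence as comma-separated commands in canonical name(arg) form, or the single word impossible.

begin: joint angles (θ0=0°, θ1=90°)
step 1 (rotate(1, 90)): joint angles (θ0=0°, θ1=180°)
step 2 (rotate(1, 90)): joint angles (θ0=0°, θ1=270°)
step 3 (rotate(1, 90)): joint angles (θ0=0°, θ1=0°)
no rival 3-sequence matches.

rotate(1, 90), rotate(1, 90), rotate(1, 90)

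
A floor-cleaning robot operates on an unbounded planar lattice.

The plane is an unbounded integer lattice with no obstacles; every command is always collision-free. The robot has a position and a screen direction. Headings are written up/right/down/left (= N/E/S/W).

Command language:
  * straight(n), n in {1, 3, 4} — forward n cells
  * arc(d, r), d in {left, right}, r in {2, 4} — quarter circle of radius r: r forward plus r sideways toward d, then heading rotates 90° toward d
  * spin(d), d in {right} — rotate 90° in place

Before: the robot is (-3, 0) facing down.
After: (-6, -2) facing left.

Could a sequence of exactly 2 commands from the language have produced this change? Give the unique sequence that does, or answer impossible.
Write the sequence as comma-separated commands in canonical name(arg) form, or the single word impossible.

key: running straight(1) before arc(right, 2) would end elsewhere — order is forced
t0: (-3, 0) facing down
1. arc(right, 2) → (-5, -2) facing left
2. straight(1) → (-6, -2) facing left
no rival 2-sequence matches.

arc(right, 2), straight(1)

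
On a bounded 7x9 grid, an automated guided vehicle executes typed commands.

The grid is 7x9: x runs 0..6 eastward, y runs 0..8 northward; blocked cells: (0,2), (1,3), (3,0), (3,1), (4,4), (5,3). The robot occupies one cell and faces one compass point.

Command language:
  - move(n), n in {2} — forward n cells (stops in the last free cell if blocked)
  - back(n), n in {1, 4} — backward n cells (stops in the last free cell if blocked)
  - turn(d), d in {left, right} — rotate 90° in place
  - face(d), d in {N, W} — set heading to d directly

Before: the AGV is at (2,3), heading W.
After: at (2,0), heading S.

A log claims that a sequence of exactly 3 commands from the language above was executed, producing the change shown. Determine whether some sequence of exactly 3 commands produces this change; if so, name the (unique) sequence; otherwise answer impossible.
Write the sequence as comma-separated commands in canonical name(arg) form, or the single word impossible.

turn(left), move(2), move(2)

key: cell and facing (now S) both changed — the 3 commands mix motion and turning
begin: at (2,3), heading W
[1] after turn(left): at (2,3), heading S
[2] after move(2): at (2,1), heading S
[3] after move(2): at (2,0), heading S
no rival 3-sequence matches.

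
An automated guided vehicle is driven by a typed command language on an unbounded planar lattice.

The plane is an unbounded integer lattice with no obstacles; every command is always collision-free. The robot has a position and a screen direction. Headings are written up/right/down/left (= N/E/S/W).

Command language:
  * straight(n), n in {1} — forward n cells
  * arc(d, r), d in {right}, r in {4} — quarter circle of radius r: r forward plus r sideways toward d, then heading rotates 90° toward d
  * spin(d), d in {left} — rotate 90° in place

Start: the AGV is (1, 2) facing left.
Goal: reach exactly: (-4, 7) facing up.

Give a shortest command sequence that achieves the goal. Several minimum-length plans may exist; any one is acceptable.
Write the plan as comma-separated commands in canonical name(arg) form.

start: (1, 2) facing left
1. straight(1) → (0, 2) facing left
2. arc(right, 4) → (-4, 6) facing up
3. straight(1) → (-4, 7) facing up
shorter routes all fall short; 3 is best.

straight(1), arc(right, 4), straight(1)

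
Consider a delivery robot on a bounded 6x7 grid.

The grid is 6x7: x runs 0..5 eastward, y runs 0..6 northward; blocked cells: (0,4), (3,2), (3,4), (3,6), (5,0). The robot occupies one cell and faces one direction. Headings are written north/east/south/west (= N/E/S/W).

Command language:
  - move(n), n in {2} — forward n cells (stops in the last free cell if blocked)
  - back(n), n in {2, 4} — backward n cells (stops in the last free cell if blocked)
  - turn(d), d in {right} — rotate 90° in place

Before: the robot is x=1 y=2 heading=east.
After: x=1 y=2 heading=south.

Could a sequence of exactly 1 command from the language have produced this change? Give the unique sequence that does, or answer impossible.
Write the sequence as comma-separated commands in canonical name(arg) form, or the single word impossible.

key: (1,2) unchanged — the single command moves nothing
t0: x=1 y=2 heading=east
t=1 turn(right) ⇒ x=1 y=2 heading=south
uniquely the one of 4 1-step routes that fits.

turn(right)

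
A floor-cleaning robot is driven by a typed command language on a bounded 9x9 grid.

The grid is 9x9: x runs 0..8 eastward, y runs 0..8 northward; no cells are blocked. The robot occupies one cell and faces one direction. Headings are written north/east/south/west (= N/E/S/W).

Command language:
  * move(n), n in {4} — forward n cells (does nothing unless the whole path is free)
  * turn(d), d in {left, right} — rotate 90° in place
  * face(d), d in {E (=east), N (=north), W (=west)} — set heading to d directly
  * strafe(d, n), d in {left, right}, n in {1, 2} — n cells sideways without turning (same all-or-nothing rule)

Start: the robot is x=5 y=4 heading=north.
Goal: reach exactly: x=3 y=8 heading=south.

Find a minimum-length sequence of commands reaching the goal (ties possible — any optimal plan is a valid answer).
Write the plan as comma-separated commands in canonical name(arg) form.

move(4), face(W), turn(left), strafe(right, 2)

t0: x=5 y=4 heading=north
step 1 (move(4)): x=5 y=8 heading=north
step 2 (face(W)): x=5 y=8 heading=west
step 3 (turn(left)): x=5 y=8 heading=south
step 4 (strafe(right, 2)): x=3 y=8 heading=south
shorter routes all fall short; 4 is best.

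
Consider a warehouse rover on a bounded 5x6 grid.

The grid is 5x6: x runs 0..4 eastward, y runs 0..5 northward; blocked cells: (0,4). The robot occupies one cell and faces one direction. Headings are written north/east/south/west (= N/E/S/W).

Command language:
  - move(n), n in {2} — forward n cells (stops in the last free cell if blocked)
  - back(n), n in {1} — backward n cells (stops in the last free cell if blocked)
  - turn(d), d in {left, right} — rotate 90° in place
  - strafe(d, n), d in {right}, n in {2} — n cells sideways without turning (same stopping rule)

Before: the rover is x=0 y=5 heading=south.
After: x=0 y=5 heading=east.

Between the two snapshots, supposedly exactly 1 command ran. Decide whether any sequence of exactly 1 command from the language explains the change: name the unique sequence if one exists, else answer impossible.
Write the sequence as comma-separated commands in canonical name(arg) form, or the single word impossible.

key: parked at (0,5) the whole time — nothing moves the robot
begin: x=0 y=5 heading=south
[1] after turn(left): x=0 y=5 heading=east
no rival 1-sequence matches.

turn(left)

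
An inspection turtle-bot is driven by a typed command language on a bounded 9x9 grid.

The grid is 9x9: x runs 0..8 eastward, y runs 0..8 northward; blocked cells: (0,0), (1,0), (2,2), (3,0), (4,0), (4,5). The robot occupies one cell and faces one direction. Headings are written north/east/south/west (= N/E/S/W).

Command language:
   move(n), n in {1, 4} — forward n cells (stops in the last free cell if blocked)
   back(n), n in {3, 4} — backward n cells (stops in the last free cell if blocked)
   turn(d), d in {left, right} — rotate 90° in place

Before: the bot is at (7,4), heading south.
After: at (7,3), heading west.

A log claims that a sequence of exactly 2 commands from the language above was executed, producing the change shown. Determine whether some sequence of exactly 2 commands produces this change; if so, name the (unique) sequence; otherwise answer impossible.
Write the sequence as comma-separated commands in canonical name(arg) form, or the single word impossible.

move(1), turn(right)

key: running turn(right) before move(1) would end elsewhere — order is forced
from: at (7,4), heading south
t=1 move(1) ⇒ at (7,3), heading south
t=2 turn(right) ⇒ at (7,3), heading west
all 36 alternatives checked — unique.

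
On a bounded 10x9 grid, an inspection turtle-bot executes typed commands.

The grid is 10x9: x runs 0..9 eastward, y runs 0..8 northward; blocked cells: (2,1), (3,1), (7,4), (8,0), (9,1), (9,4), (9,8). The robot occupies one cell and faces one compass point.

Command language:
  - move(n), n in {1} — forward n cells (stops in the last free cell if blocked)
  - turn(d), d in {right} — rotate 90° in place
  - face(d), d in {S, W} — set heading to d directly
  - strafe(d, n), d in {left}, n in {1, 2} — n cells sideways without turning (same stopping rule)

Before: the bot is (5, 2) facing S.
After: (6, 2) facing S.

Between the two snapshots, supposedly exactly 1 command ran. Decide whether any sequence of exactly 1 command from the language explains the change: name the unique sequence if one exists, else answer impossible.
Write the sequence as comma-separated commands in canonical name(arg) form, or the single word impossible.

key: heading stays S — the single command does not turn
t0: (5, 2) facing S
step 1 (strafe(left, 1)): (6, 2) facing S
no other 1-command option fits: unique.

strafe(left, 1)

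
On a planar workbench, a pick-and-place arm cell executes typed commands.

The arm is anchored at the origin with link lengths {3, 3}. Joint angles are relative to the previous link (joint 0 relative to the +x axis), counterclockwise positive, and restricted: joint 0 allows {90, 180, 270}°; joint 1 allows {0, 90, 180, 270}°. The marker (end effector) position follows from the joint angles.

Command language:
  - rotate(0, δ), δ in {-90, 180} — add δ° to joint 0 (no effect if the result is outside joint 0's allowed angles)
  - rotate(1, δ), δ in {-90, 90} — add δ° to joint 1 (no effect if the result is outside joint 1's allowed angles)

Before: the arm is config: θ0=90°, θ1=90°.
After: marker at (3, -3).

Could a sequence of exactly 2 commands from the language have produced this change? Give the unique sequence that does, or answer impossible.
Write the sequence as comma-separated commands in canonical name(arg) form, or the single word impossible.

rotate(0, -90), rotate(0, 180)

key: running rotate(0, 180) before rotate(0, -90) would end elsewhere — order is forced
t0: config: θ0=90°, θ1=90°
step 1 (rotate(0, -90)): config: θ0=90°, θ1=90°
step 2 (rotate(0, 180)): config: θ0=270°, θ1=90°
uniquely the one of 16 2-step routes that fits.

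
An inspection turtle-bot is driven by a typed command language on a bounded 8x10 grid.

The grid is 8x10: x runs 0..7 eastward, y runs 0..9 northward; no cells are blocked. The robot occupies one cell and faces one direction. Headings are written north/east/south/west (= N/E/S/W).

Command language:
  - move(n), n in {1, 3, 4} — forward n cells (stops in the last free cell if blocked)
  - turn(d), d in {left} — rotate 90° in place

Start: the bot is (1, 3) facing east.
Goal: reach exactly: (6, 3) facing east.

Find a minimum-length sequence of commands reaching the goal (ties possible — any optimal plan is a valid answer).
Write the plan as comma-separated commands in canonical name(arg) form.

initial: (1, 3) facing east
[1] after move(1): (2, 3) facing east
[2] after move(4): (6, 3) facing east
shorter routes all fall short; 2 is best.

move(1), move(4)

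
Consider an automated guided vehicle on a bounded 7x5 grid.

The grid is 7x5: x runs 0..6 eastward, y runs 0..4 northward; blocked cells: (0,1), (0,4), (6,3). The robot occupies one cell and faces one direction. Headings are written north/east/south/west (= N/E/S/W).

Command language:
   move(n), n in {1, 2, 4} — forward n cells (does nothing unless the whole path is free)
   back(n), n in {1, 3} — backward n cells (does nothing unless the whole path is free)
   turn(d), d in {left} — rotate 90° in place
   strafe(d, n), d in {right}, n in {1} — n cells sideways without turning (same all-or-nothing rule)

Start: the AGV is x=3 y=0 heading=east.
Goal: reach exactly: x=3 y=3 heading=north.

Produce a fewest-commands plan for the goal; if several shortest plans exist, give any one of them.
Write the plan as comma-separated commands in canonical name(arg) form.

initial: x=3 y=0 heading=east
1. turn(left) → x=3 y=0 heading=north
2. move(2) → x=3 y=2 heading=north
3. move(1) → x=3 y=3 heading=north
minimal: 3 command(s), checked below 3.

turn(left), move(2), move(1)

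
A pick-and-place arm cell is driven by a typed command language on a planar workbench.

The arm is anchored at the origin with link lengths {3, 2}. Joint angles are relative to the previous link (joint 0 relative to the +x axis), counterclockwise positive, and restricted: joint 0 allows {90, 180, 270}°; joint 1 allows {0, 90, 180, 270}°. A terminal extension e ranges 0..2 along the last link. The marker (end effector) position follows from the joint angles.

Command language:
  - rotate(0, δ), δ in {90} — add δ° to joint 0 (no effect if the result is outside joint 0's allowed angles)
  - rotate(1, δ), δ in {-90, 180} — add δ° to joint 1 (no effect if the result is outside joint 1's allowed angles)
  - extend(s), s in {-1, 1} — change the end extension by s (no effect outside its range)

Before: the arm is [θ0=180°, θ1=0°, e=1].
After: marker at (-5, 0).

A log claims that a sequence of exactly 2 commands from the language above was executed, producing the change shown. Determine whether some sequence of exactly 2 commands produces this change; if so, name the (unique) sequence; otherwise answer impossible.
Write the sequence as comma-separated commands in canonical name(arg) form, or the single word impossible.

extend(-1), extend(-1)

initial: [θ0=180°, θ1=0°, e=1]
1. extend(-1) → [θ0=180°, θ1=0°, e=0]
2. extend(-1) → [θ0=180°, θ1=0°, e=0]
all 25 alternatives checked — unique.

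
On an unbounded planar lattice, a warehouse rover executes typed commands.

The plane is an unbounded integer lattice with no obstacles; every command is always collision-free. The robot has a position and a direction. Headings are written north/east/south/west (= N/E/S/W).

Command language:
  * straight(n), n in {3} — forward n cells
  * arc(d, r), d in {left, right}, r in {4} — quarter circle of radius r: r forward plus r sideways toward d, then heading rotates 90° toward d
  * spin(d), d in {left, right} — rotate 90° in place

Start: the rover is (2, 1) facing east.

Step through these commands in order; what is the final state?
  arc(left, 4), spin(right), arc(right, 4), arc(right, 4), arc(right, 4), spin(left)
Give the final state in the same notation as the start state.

(2, 1) facing west

start: (2, 1) facing east
1. arc(left, 4) → (6, 5) facing north
2. spin(right) → (6, 5) facing east
3. arc(right, 4) → (10, 1) facing south
4. arc(right, 4) → (6, -3) facing west
5. arc(right, 4) → (2, 1) facing north
6. spin(left) → (2, 1) facing west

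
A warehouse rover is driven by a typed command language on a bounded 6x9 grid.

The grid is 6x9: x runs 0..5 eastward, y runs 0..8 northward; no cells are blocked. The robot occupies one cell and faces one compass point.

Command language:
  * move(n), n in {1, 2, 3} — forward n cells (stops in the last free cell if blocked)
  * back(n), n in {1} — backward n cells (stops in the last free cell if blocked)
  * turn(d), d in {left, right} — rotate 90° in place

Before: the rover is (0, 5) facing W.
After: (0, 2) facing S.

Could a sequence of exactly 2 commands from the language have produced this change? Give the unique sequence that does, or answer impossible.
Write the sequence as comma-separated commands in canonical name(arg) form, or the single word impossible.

turn(left), move(3)

key: cell and facing (now S) both changed — the 2 commands mix motion and turning
begin: (0, 5) facing W
step 1 (turn(left)): (0, 5) facing S
step 2 (move(3)): (0, 2) facing S
no other 2-command option fits: unique.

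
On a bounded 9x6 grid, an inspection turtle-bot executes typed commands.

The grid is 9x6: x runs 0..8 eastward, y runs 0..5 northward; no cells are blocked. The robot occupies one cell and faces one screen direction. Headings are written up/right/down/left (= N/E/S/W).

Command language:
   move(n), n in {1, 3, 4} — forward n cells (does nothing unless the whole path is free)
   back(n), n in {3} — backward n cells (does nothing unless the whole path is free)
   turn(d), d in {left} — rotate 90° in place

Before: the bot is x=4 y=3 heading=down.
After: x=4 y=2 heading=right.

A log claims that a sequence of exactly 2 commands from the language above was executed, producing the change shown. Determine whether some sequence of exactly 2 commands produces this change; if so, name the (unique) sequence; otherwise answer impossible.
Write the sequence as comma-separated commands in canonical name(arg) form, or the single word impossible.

move(1), turn(left)

key: running turn(left) before move(1) would end elsewhere — order is forced
begin: x=4 y=3 heading=down
1. move(1) → x=4 y=2 heading=down
2. turn(left) → x=4 y=2 heading=right
no rival 2-sequence matches.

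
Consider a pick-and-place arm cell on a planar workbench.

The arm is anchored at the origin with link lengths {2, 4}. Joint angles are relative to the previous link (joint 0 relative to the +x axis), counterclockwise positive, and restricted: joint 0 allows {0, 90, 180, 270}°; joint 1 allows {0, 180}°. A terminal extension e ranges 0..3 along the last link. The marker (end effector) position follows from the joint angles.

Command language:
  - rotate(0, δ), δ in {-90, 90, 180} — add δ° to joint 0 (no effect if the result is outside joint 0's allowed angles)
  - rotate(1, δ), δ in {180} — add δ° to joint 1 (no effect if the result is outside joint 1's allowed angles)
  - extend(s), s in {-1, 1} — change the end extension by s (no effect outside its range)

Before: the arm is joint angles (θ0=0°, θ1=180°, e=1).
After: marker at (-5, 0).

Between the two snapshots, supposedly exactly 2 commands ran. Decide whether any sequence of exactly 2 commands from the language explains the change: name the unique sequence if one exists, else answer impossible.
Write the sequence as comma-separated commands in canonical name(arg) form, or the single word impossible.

begin: joint angles (θ0=0°, θ1=180°, e=1)
t=1 extend(1) ⇒ joint angles (θ0=0°, θ1=180°, e=2)
t=2 extend(1) ⇒ joint angles (θ0=0°, θ1=180°, e=3)
no rival 2-sequence matches.

extend(1), extend(1)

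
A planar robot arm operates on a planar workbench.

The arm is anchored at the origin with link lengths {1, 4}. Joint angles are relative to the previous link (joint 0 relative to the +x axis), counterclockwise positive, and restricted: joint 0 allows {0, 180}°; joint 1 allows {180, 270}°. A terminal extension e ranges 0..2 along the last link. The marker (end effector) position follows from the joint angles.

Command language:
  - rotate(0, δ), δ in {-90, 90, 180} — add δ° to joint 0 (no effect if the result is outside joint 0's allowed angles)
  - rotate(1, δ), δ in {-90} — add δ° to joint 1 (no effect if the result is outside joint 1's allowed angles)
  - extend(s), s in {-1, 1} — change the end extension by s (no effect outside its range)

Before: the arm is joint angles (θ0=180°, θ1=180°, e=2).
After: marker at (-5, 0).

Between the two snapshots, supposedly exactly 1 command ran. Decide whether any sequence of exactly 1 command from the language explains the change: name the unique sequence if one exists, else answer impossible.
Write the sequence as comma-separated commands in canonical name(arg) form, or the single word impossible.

initial: joint angles (θ0=180°, θ1=180°, e=2)
1. rotate(0, 180) → joint angles (θ0=0°, θ1=180°, e=2)
all 6 alternatives checked — unique.

rotate(0, 180)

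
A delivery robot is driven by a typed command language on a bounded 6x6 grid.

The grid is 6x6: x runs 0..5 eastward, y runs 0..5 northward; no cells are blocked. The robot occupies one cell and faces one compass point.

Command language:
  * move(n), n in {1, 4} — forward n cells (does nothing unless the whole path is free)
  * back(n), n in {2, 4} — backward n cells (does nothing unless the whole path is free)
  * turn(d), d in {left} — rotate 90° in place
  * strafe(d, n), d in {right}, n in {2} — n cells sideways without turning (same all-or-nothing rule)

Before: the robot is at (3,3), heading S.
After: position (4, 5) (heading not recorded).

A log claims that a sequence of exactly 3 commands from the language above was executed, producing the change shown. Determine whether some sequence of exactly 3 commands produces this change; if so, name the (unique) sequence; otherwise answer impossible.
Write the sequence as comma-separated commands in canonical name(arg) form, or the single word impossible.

back(2), turn(left), move(1)

key: order matters: swapping back(2) and move(1) lands elsewhere
begin: at (3,3), heading S
t=1 back(2) ⇒ at (3,5), heading S
t=2 turn(left) ⇒ at (3,5), heading E
t=3 move(1) ⇒ at (4,5), heading E
no rival 3-sequence matches.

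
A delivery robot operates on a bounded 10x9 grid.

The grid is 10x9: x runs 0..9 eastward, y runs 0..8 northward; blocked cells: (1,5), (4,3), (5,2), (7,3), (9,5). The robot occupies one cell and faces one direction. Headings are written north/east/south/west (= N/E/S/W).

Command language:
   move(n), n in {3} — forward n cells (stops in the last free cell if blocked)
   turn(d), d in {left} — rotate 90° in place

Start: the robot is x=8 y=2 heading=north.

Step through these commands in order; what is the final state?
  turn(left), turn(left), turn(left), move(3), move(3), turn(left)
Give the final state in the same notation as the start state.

x=9 y=2 heading=north

t0: x=8 y=2 heading=north
1. turn(left) → x=8 y=2 heading=west
2. turn(left) → x=8 y=2 heading=south
3. turn(left) → x=8 y=2 heading=east
4. move(3) → x=9 y=2 heading=east
5. move(3) → x=9 y=2 heading=east
6. turn(left) → x=9 y=2 heading=north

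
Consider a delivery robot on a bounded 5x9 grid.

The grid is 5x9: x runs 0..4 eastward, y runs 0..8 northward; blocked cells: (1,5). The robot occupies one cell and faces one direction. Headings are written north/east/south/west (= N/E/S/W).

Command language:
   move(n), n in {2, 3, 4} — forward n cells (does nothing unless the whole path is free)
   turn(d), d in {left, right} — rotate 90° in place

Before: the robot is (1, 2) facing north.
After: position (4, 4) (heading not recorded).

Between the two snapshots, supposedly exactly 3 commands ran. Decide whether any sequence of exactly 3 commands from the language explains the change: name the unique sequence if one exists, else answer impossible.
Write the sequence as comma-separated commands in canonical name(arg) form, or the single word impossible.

key: running move(3) before move(2) would end elsewhere — order is forced
initial: (1, 2) facing north
t=1 move(2) ⇒ (1, 4) facing north
t=2 turn(right) ⇒ (1, 4) facing east
t=3 move(3) ⇒ (4, 4) facing east
no rival 3-sequence matches.

move(2), turn(right), move(3)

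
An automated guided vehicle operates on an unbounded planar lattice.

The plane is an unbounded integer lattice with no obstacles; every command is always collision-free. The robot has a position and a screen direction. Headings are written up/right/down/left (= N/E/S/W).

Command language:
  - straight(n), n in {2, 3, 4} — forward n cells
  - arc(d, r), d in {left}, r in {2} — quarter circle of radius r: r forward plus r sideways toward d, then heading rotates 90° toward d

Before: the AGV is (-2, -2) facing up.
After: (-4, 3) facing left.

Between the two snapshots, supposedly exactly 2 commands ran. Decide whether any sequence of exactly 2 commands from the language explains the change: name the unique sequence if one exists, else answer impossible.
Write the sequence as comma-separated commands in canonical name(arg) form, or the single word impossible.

straight(3), arc(left, 2)

key: position moved to (-4,3) AND the heading swung to W — translation plus rotation needed
begin: (-2, -2) facing up
1. straight(3) → (-2, 1) facing up
2. arc(left, 2) → (-4, 3) facing left
no other 2-command option fits: unique.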